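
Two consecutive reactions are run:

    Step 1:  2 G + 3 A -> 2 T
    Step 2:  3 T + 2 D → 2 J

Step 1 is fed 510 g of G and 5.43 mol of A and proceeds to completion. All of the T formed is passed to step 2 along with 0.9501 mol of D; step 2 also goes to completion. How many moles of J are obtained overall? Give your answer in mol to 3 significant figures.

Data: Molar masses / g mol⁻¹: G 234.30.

Step 1:
n(G) = 510.0 / 234.30 = 2.177 mol
n(A) = 5.430 mol
n/ν for G = 2.177/2 = 1.089
n/ν for A = 5.430/3 = 1.810
Smallest n/ν is G → limiting reagent.
n(T) produced = (2/2) × 2.177 = 2.177 mol
Step 2:
n(T) available = 2.177 mol
n(D) = 0.9501 mol
n/ν for T = 2.177/3 = 0.7257
n/ν for D = 0.9501/2 = 0.4751
Smallest n/ν is D → limiting reagent.
n(J) = (2/2) × 0.9501 = 0.9501 mol

0.950 mol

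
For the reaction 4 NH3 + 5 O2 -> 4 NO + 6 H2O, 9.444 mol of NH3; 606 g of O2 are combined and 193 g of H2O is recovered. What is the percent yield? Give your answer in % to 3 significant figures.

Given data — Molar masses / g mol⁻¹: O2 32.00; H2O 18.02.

75.6 %

n(NH3) = 9.444 mol
n(O2) = 606.0 / 32.00 = 18.94 mol
n/ν for NH3 = 9.444/4 = 2.361
n/ν for O2 = 18.94/5 = 3.788
Smallest n/ν is NH3 → limiting reagent.
theoretical n(H2O) = (6/4) × 9.444 = 14.17 mol → 255.3 g
% yield = 193 / 255.3 × 100 = 75.60 %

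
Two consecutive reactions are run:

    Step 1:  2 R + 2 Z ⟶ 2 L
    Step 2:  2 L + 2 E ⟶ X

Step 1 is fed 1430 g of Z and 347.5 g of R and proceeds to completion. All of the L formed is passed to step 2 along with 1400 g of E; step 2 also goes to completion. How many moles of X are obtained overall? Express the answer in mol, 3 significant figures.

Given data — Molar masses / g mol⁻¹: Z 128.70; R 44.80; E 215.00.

3.26 mol

Step 1:
n(Z) = 1430 / 128.70 = 11.11 mol
n(R) = 347.5 / 44.80 = 7.757 mol
n/ν for Z = 11.11/2 = 5.555
n/ν for R = 7.757/2 = 3.879
Smallest n/ν is R → limiting reagent.
n(L) produced = (2/2) × 7.757 = 7.757 mol
Step 2:
n(L) available = 7.757 mol
n(E) = 1400 / 215.00 = 6.512 mol
n/ν for L = 7.757/2 = 3.879
n/ν for E = 6.512/2 = 3.256
Smallest n/ν is E → limiting reagent.
n(X) = (1/2) × 6.512 = 3.256 mol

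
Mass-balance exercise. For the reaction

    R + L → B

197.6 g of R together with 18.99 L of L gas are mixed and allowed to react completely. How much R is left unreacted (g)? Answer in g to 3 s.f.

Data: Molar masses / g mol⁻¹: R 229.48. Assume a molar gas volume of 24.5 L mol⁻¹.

19.7 g

n(R) = 197.6 / 229.48 = 0.8611 mol
n(L) = 18.99 / 24.5 = 0.7751 mol
n/ν → R: 0.8611, L: 0.7751; L is limiting.
R consumed = (1/1) × 0.7751 = 0.7751 mol
R remaining = 0.8611 − 0.7751 = 0.08600 mol
mass = 0.08600 × 229.48 = 19.74 g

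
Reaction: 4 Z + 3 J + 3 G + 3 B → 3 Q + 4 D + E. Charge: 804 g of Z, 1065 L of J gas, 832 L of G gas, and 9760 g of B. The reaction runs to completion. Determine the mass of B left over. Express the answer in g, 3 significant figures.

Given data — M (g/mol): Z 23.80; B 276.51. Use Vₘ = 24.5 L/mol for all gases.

n(Z) = 804.0 / 23.80 = 33.78 mol
n(J) = 1065 / 24.5 = 43.47 mol
n(G) = 832.0 / 24.5 = 33.96 mol
n(B) = 9760 / 276.51 = 35.30 mol
n/ν → Z: 8.445, J: 14.49, G: 11.32, B: 11.77; Z is limiting.
B consumed = (3/4) × 33.78 = 25.34 mol
B remaining = 35.30 − 25.34 = 9.960 mol
mass = 9.960 × 276.51 = 2754 g

2750 g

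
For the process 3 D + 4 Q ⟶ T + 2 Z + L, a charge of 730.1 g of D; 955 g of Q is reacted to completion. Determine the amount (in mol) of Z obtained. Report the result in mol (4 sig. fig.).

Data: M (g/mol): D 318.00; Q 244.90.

1.531 mol

n(D) = 730.1 / 318.00 = 2.296 mol
n(Q) = 955.0 / 244.90 = 3.900 mol
n/ν for D = 2.296/3 = 0.7653
n/ν for Q = 3.900/4 = 0.9750
Smallest n/ν is D → limiting reagent.
n(Z) = (2/3) × 2.296 = 1.531 mol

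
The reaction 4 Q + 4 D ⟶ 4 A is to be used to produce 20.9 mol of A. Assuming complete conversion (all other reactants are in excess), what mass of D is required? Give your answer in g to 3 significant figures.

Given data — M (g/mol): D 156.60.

3270 g

n(A) = 20.90 mol
n(D) = (4/4) × 20.90 = 20.90 mol
mass = 20.90 × 156.60 = 3273 g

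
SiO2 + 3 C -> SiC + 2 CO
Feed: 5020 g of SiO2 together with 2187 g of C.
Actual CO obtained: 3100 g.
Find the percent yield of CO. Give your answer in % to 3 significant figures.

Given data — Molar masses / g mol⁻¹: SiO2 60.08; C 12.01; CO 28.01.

n(SiO2) = 5020 / 60.08 = 83.56 mol
n(C) = 2187 / 12.01 = 182.1 mol
n/ν → SiO2: 83.56, C: 60.70; C is limiting.
theoretical n(CO) = (2/3) × 182.1 = 121.4 mol → 3400 g
% yield = 3100 / 3400 × 100 = 91.18 %

91.2 %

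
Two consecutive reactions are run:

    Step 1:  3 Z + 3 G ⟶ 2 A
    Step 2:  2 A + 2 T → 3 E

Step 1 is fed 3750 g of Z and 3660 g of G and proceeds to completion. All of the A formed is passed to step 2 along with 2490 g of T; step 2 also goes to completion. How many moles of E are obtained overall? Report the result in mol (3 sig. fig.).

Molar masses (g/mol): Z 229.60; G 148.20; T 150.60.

Step 1:
n(Z) = 3750 / 229.60 = 16.33 mol
n(G) = 3660 / 148.20 = 24.70 mol
n/ν → Z: 5.443, G: 8.233; Z is limiting.
n(A) produced = (2/3) × 16.33 = 10.89 mol
Step 2:
n(A) available = 10.89 mol
n(T) = 2490 / 150.60 = 16.53 mol
n/ν → A: 5.445, T: 8.265; A is limiting.
n(E) = (3/2) × 10.89 = 16.34 mol

16.3 mol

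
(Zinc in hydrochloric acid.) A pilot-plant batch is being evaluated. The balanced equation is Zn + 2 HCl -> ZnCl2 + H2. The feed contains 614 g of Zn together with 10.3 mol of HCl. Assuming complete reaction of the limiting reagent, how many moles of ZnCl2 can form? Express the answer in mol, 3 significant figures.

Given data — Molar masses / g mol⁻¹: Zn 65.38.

n(Zn) = 614.0 / 65.38 = 9.391 mol
n(HCl) = 10.30 mol
n/ν → Zn: 9.391, HCl: 5.150; HCl is limiting.
n(ZnCl2) = (1/2) × 10.30 = 5.150 mol

5.15 mol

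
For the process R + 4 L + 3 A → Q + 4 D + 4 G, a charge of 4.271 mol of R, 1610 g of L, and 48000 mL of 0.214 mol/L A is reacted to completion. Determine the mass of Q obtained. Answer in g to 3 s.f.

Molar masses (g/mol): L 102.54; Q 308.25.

1060 g

n(R) = 4.271 mol
n(L) = 1610 / 102.54 = 15.70 mol
n(A) = 0.214 × 48000/1000 = 10.27 mol
n/ν → R: 4.271, L: 3.925, A: 3.423; A is limiting.
n(Q) = (1/3) × 10.27 = 3.423 mol
mass = 3.423 × 308.25 = 1055 g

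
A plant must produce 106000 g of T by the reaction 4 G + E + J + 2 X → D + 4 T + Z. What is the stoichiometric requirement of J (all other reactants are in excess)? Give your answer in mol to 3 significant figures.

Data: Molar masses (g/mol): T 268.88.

n(T) = 106000 / 268.88 = 394.2 mol
n(J) = (1/4) × 394.2 = 98.55 mol

98.6 mol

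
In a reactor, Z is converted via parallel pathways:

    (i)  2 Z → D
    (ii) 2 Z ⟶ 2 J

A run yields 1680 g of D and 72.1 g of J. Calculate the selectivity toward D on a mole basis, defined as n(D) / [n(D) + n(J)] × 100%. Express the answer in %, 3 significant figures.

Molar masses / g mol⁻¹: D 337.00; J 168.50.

92.1 %

n(D) = 1680 / 337.00 = 4.985 mol
n(J) = 72.1 / 168.50 = 0.4279 mol
selectivity = 4.985/(4.985+0.4279) × 100 = 92.09 %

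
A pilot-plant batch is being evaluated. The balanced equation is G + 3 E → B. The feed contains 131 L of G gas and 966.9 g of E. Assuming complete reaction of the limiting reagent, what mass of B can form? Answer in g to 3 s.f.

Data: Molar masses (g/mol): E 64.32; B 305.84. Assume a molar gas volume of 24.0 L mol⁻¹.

n(G) = 131.0 / 24.0 = 5.458 mol
n(E) = 966.9 / 64.32 = 15.03 mol
n/ν for G = 5.458/1 = 5.458
n/ν for E = 15.03/3 = 5.010
Smallest n/ν is E → limiting reagent.
n(B) = (1/3) × 15.03 = 5.010 mol
mass = 5.010 × 305.84 = 1532 g

1530 g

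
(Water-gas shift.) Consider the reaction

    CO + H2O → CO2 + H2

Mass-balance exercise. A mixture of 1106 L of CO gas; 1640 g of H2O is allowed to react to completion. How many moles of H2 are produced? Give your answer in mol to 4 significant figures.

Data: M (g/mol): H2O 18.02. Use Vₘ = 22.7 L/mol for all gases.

48.72 mol

n(CO) = 1106 / 22.7 = 48.72 mol
n(H2O) = 1640 / 18.02 = 91.01 mol
n/ν for CO = 48.72/1 = 48.72
n/ν for H2O = 91.01/1 = 91.01
Smallest n/ν is CO → limiting reagent.
n(H2) = (1/1) × 48.72 = 48.72 mol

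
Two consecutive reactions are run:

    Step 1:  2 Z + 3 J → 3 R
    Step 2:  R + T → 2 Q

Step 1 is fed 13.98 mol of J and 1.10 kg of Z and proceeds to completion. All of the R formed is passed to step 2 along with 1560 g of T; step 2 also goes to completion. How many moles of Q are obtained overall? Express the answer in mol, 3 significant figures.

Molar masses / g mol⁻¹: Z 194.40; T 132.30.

17.0 mol

Step 1:
n(J) = 13.98 mol
n(Z) = 1.100×1000 / 194.40 = 5.658 mol
n/ν for J = 13.98/3 = 4.660
n/ν for Z = 5.658/2 = 2.829
Smallest n/ν is Z → limiting reagent.
n(R) produced = (3/2) × 5.658 = 8.487 mol
Step 2:
n(R) available = 8.487 mol
n(T) = 1560 / 132.30 = 11.79 mol
n/ν for R = 8.487/1 = 8.487
n/ν for T = 11.79/1 = 11.79
Smallest n/ν is R → limiting reagent.
n(Q) = (2/1) × 8.487 = 16.97 mol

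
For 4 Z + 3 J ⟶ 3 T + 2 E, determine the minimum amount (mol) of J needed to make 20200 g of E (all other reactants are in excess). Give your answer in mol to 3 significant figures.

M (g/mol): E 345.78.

87.6 mol

n(E) = 20200 / 345.78 = 58.42 mol
n(J) = (3/2) × 58.42 = 87.63 mol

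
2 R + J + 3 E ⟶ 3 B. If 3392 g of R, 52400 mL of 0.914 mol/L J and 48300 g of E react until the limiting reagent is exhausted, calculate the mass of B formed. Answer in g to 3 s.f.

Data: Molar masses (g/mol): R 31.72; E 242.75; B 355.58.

n(R) = 3392 / 31.72 = 106.9 mol
n(J) = 0.914 × 52400/1000 = 47.89 mol
n(E) = 48300 / 242.75 = 199.0 mol
n/ν → R: 53.45, J: 47.89, E: 66.33; J is limiting.
n(B) = (3/1) × 47.89 = 143.7 mol
mass = 143.7 × 355.58 = 51100 g

51100 g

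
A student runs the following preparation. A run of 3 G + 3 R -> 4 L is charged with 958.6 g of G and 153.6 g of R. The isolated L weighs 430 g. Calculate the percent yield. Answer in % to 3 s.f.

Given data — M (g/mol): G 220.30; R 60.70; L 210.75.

n(G) = 958.6 / 220.30 = 4.351 mol
n(R) = 153.6 / 60.70 = 2.530 mol
n/ν for G = 4.351/3 = 1.450
n/ν for R = 2.530/3 = 0.8433
Smallest n/ν is R → limiting reagent.
theoretical n(L) = (4/3) × 2.530 = 3.373 mol → 710.9 g
% yield = 430 / 710.9 × 100 = 60.49 %

60.5 %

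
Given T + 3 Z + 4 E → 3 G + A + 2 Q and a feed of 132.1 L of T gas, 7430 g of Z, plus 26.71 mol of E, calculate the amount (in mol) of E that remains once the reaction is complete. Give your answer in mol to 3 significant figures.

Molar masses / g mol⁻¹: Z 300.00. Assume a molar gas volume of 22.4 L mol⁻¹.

n(T) = 132.1 / 22.4 = 5.897 mol
n(Z) = 7430 / 300.00 = 24.77 mol
n(E) = 26.71 mol
n/ν → T: 5.897, Z: 8.257, E: 6.678; T is limiting.
E consumed = (4/1) × 5.897 = 23.59 mol
E remaining = 26.71 − 23.59 = 3.120 mol

3.12 mol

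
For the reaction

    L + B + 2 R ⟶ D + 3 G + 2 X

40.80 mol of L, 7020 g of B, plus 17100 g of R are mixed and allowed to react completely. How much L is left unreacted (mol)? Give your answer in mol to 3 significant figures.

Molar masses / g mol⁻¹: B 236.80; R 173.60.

11.2 mol

n(L) = 40.80 mol
n(B) = 7020 / 236.80 = 29.65 mol
n(R) = 17100 / 173.60 = 98.50 mol
n/ν → L: 40.80, B: 29.65, R: 49.25; B is limiting.
L consumed = (1/1) × 29.65 = 29.65 mol
L remaining = 40.80 − 29.65 = 11.15 mol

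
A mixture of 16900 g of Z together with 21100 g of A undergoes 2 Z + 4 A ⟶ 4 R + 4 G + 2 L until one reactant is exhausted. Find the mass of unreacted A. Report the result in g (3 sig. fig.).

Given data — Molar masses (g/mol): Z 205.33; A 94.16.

5600 g

n(Z) = 16900 / 205.33 = 82.31 mol
n(A) = 21100 / 94.16 = 224.1 mol
n/ν → Z: 41.16, A: 56.03; Z is limiting.
A consumed = (4/2) × 82.31 = 164.6 mol
A remaining = 224.1 − 164.6 = 59.50 mol
mass = 59.50 × 94.16 = 5603 g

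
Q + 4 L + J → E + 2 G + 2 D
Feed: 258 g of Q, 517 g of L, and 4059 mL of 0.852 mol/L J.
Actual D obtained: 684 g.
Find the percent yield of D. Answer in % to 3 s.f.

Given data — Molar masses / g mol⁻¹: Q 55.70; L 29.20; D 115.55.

85.6 %

n(Q) = 258.0 / 55.70 = 4.632 mol
n(L) = 517.0 / 29.20 = 17.71 mol
n(J) = 0.852 × 4059/1000 = 3.458 mol
n/ν for Q = 4.632/1 = 4.632
n/ν for L = 17.71/4 = 4.428
n/ν for J = 3.458/1 = 3.458
Smallest n/ν is J → limiting reagent.
theoretical n(D) = (2/1) × 3.458 = 6.916 mol → 799.1 g
% yield = 684 / 799.1 × 100 = 85.60 %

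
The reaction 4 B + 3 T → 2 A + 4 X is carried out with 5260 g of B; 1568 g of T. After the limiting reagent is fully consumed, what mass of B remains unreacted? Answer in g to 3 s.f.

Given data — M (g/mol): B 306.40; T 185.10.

n(B) = 5260 / 306.40 = 17.17 mol
n(T) = 1568 / 185.10 = 8.471 mol
n/ν for B = 17.17/4 = 4.293
n/ν for T = 8.471/3 = 2.824
Smallest n/ν is T → limiting reagent.
B consumed = (4/3) × 8.471 = 11.29 mol
B remaining = 17.17 − 11.29 = 5.880 mol
mass = 5.880 × 306.40 = 1802 g

1800 g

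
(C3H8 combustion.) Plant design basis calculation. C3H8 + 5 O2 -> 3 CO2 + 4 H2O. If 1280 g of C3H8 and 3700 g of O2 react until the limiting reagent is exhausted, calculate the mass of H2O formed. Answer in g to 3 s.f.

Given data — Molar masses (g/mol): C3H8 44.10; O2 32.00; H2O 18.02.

n(C3H8) = 1280 / 44.10 = 29.02 mol
n(O2) = 3700 / 32.00 = 115.6 mol
n/ν for C3H8 = 29.02/1 = 29.02
n/ν for O2 = 115.6/5 = 23.12
Smallest n/ν is O2 → limiting reagent.
n(H2O) = (4/5) × 115.6 = 92.48 mol
mass = 92.48 × 18.02 = 1666 g

1670 g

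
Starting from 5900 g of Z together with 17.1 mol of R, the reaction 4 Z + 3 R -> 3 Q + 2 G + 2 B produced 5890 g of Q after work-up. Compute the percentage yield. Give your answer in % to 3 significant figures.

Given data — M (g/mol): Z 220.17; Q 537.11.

n(Z) = 5900 / 220.17 = 26.80 mol
n(R) = 17.10 mol
n/ν for Z = 26.80/4 = 6.700
n/ν for R = 17.10/3 = 5.700
Smallest n/ν is R → limiting reagent.
theoretical n(Q) = (3/3) × 17.10 = 17.10 mol → 9185 g
% yield = 5890 / 9185 × 100 = 64.13 %

64.1 %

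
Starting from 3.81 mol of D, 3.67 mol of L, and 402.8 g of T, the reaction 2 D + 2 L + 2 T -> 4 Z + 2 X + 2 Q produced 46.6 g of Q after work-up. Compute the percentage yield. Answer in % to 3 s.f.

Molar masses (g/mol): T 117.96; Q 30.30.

45.0 %

n(D) = 3.810 mol
n(L) = 3.670 mol
n(T) = 402.8 / 117.96 = 3.415 mol
n/ν → D: 1.905, L: 1.835, T: 1.708; T is limiting.
theoretical n(Q) = (2/2) × 3.415 = 3.415 mol → 103.5 g
% yield = 46.6 / 103.5 × 100 = 45.02 %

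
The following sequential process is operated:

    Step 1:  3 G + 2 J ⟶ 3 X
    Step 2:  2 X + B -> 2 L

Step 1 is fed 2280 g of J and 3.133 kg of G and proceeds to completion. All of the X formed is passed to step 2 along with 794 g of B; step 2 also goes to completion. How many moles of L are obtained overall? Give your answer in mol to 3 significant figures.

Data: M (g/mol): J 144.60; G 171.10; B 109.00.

14.6 mol

Step 1:
n(J) = 2280 / 144.60 = 15.77 mol
n(G) = 3.133×1000 / 171.10 = 18.31 mol
n/ν for J = 15.77/2 = 7.885
n/ν for G = 18.31/3 = 6.103
Smallest n/ν is G → limiting reagent.
n(X) produced = (3/3) × 18.31 = 18.31 mol
Step 2:
n(X) available = 18.31 mol
n(B) = 794.0 / 109.00 = 7.284 mol
n/ν for X = 18.31/2 = 9.155
n/ν for B = 7.284/1 = 7.284
Smallest n/ν is B → limiting reagent.
n(L) = (2/1) × 7.284 = 14.57 mol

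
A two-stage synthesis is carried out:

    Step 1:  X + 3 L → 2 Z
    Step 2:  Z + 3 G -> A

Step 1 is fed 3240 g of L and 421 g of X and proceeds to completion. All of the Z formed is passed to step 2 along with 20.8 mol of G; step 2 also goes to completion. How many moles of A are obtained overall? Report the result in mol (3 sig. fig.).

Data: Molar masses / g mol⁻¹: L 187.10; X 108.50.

Step 1:
n(L) = 3240 / 187.10 = 17.32 mol
n(X) = 421.0 / 108.50 = 3.880 mol
n/ν for L = 17.32/3 = 5.773
n/ν for X = 3.880/1 = 3.880
Smallest n/ν is X → limiting reagent.
n(Z) produced = (2/1) × 3.880 = 7.760 mol
Step 2:
n(Z) available = 7.760 mol
n(G) = 20.80 mol
n/ν for Z = 7.760/1 = 7.760
n/ν for G = 20.80/3 = 6.933
Smallest n/ν is G → limiting reagent.
n(A) = (1/3) × 20.80 = 6.933 mol

6.93 mol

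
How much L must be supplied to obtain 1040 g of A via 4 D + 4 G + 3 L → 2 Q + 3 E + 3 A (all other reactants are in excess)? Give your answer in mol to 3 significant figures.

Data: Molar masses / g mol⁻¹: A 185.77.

n(A) = 1040 / 185.77 = 5.598 mol
n(L) = (3/3) × 5.598 = 5.598 mol

5.60 mol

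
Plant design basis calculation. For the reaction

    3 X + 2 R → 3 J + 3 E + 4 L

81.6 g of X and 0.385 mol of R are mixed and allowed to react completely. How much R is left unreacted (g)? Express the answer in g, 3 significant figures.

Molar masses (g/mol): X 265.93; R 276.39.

49.9 g

n(X) = 81.60 / 265.93 = 0.3068 mol
n(R) = 0.3850 mol
n/ν for X = 0.3068/3 = 0.1023
n/ν for R = 0.3850/2 = 0.1925
Smallest n/ν is X → limiting reagent.
R consumed = (2/3) × 0.3068 = 0.2045 mol
R remaining = 0.3850 − 0.2045 = 0.1805 mol
mass = 0.1805 × 276.39 = 49.89 g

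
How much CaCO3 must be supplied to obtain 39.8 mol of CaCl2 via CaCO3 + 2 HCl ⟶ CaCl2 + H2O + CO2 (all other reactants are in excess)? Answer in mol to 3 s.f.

n(CaCl2) = 39.80 mol
n(CaCO3) = (1/1) × 39.80 = 39.80 mol

39.8 mol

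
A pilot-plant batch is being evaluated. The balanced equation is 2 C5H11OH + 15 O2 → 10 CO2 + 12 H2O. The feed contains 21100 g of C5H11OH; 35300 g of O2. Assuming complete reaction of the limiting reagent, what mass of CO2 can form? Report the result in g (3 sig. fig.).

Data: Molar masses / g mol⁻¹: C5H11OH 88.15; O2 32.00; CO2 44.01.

n(C5H11OH) = 21100 / 88.15 = 239.4 mol
n(O2) = 35300 / 32.00 = 1103 mol
n/ν → C5H11OH: 119.7, O2: 73.53; O2 is limiting.
n(CO2) = (10/15) × 1103 = 735.3 mol
mass = 735.3 × 44.01 = 32360 g

32400 g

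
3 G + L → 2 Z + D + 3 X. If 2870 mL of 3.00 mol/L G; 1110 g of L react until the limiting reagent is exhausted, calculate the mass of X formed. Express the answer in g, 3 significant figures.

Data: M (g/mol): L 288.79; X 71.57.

n(G) = 3.00 × 2870/1000 = 8.610 mol
n(L) = 1110 / 288.79 = 3.844 mol
n/ν → G: 2.870, L: 3.844; G is limiting.
n(X) = (3/3) × 8.610 = 8.610 mol
mass = 8.610 × 71.57 = 616.2 g

616 g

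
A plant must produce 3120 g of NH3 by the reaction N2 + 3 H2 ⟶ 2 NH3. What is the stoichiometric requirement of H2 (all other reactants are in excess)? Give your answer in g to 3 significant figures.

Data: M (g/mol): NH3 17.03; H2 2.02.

n(NH3) = 3120 / 17.03 = 183.2 mol
n(H2) = (3/2) × 183.2 = 274.8 mol
mass = 274.8 × 2.02 = 555.1 g

555 g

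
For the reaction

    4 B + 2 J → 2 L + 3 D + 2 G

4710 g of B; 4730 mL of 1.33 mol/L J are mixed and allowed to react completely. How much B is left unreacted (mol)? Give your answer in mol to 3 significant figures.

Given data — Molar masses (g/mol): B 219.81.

8.85 mol

n(B) = 4710 / 219.81 = 21.43 mol
n(J) = 1.33 × 4730/1000 = 6.291 mol
n/ν for B = 21.43/4 = 5.358
n/ν for J = 6.291/2 = 3.146
Smallest n/ν is J → limiting reagent.
B consumed = (4/2) × 6.291 = 12.58 mol
B remaining = 21.43 − 12.58 = 8.850 mol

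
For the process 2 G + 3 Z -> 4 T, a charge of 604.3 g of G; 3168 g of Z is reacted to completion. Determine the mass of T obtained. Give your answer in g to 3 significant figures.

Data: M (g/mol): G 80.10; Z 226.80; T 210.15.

3170 g

n(G) = 604.3 / 80.10 = 7.544 mol
n(Z) = 3168 / 226.80 = 13.97 mol
n/ν → G: 3.772, Z: 4.657; G is limiting.
n(T) = (4/2) × 7.544 = 15.09 mol
mass = 15.09 × 210.15 = 3171 g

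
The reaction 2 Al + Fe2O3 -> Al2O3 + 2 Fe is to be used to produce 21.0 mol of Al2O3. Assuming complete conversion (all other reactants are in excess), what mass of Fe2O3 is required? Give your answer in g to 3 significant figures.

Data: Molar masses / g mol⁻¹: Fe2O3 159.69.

n(Al2O3) = 21.00 mol
n(Fe2O3) = (1/1) × 21.00 = 21.00 mol
mass = 21.00 × 159.69 = 3353 g

3350 g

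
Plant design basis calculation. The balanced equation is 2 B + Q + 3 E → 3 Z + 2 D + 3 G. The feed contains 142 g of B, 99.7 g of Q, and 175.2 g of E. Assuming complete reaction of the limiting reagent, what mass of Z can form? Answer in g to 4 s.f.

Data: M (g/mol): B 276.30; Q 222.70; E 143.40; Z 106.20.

81.87 g

n(B) = 142.0 / 276.30 = 0.5139 mol
n(Q) = 99.70 / 222.70 = 0.4477 mol
n(E) = 175.2 / 143.40 = 1.222 mol
n/ν → B: 0.2570, Q: 0.4477, E: 0.4073; B is limiting.
n(Z) = (3/2) × 0.5139 = 0.7709 mol
mass = 0.7709 × 106.20 = 81.87 g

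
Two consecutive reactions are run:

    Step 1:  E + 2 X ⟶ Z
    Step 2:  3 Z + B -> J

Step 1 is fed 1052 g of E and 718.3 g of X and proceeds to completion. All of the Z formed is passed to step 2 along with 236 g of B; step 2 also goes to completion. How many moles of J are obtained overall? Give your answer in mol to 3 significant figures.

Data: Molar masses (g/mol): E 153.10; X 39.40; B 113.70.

2.08 mol

Step 1:
n(E) = 1052 / 153.10 = 6.871 mol
n(X) = 718.3 / 39.40 = 18.23 mol
n/ν → E: 6.871, X: 9.115; E is limiting.
n(Z) produced = (1/1) × 6.871 = 6.871 mol
Step 2:
n(Z) available = 6.871 mol
n(B) = 236.0 / 113.70 = 2.076 mol
n/ν → Z: 2.290, B: 2.076; B is limiting.
n(J) = (1/1) × 2.076 = 2.076 mol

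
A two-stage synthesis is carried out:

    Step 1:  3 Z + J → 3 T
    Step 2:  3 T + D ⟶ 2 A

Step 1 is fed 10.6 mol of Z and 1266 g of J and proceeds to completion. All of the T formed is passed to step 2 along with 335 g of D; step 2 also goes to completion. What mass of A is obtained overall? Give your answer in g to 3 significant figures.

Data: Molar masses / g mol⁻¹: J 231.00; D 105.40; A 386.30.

Step 1:
n(Z) = 10.60 mol
n(J) = 1266 / 231.00 = 5.481 mol
n/ν → Z: 3.533, J: 5.481; Z is limiting.
n(T) produced = (3/3) × 10.60 = 10.60 mol
Step 2:
n(T) available = 10.60 mol
n(D) = 335.0 / 105.40 = 3.178 mol
n/ν → T: 3.533, D: 3.178; D is limiting.
n(A) = (2/1) × 3.178 = 6.356 mol
mass = 6.356 × 386.30 = 2455 g

2460 g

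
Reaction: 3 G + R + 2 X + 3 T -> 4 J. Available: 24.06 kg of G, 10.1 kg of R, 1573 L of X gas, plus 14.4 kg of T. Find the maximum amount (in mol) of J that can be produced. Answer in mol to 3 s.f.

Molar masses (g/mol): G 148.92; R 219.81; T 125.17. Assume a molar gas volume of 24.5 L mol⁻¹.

n(G) = 24.06×1000 / 148.92 = 161.6 mol
n(R) = 10.10×1000 / 219.81 = 45.95 mol
n(X) = 1573 / 24.5 = 64.20 mol
n(T) = 14.40×1000 / 125.17 = 115.0 mol
n/ν → G: 53.87, R: 45.95, X: 32.10, T: 38.33; X is limiting.
n(J) = (4/2) × 64.20 = 128.4 mol

128 mol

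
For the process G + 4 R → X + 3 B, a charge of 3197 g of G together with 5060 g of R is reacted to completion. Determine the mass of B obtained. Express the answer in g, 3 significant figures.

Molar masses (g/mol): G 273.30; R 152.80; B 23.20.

576 g

n(G) = 3197 / 273.30 = 11.70 mol
n(R) = 5060 / 152.80 = 33.12 mol
n/ν → G: 11.70, R: 8.280; R is limiting.
n(B) = (3/4) × 33.12 = 24.84 mol
mass = 24.84 × 23.20 = 576.3 g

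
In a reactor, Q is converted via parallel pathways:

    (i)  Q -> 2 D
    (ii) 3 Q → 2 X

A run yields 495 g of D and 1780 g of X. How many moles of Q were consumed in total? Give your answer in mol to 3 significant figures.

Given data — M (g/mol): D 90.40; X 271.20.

n(D) = 495 / 90.40 = 5.476 mol
n(X) = 1780 / 271.20 = 6.563 mol
n(Q) via (i) = (1/2)×5.476 = 2.738 mol
n(Q) via (ii) = (3/2)×6.563 = 9.845 mol
total n(Q) = 2.738 + 9.845 = 12.58 mol

12.6 mol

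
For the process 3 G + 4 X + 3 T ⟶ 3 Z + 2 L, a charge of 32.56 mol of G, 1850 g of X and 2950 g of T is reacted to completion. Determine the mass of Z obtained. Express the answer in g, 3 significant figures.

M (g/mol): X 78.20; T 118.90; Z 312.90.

5550 g

n(G) = 32.56 mol
n(X) = 1850 / 78.20 = 23.66 mol
n(T) = 2950 / 118.90 = 24.81 mol
n/ν for G = 32.56/3 = 10.85
n/ν for X = 23.66/4 = 5.915
n/ν for T = 24.81/3 = 8.270
Smallest n/ν is X → limiting reagent.
n(Z) = (3/4) × 23.66 = 17.75 mol
mass = 17.75 × 312.90 = 5554 g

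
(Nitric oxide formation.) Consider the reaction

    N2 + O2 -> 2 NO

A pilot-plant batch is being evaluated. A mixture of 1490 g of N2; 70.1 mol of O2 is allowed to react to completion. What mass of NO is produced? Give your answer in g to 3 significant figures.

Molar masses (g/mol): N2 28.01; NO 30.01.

n(N2) = 1490 / 28.01 = 53.20 mol
n(O2) = 70.10 mol
n/ν for N2 = 53.20/1 = 53.20
n/ν for O2 = 70.10/1 = 70.10
Smallest n/ν is N2 → limiting reagent.
n(NO) = (2/1) × 53.20 = 106.4 mol
mass = 106.4 × 30.01 = 3193 g

3190 g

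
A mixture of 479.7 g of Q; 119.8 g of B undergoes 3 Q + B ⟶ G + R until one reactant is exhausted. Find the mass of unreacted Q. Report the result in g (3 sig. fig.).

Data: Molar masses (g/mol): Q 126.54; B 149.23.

175 g

n(Q) = 479.7 / 126.54 = 3.791 mol
n(B) = 119.8 / 149.23 = 0.8028 mol
n/ν for Q = 3.791/3 = 1.264
n/ν for B = 0.8028/1 = 0.8028
Smallest n/ν is B → limiting reagent.
Q consumed = (3/1) × 0.8028 = 2.408 mol
Q remaining = 3.791 − 2.408 = 1.383 mol
mass = 1.383 × 126.54 = 175.0 g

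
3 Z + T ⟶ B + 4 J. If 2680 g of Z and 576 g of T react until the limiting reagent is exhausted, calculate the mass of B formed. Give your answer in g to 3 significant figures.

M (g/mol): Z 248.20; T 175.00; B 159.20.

n(Z) = 2680 / 248.20 = 10.80 mol
n(T) = 576.0 / 175.00 = 3.291 mol
n/ν → Z: 3.600, T: 3.291; T is limiting.
n(B) = (1/1) × 3.291 = 3.291 mol
mass = 3.291 × 159.20 = 523.9 g

524 g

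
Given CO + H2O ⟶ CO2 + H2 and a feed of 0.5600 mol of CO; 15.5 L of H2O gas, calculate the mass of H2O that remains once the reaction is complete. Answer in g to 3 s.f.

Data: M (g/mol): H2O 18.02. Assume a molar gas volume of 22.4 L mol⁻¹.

n(CO) = 0.5600 mol
n(H2O) = 15.50 / 22.4 = 0.6920 mol
n/ν for CO = 0.5600/1 = 0.5600
n/ν for H2O = 0.6920/1 = 0.6920
Smallest n/ν is CO → limiting reagent.
H2O consumed = (1/1) × 0.5600 = 0.5600 mol
H2O remaining = 0.6920 − 0.5600 = 0.1320 mol
mass = 0.1320 × 18.02 = 2.379 g

2.38 g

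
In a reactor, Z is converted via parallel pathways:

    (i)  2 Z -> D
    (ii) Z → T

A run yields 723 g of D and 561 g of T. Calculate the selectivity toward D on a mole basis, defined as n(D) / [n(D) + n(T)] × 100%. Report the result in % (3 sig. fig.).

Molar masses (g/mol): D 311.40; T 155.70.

n(D) = 723 / 311.40 = 2.322 mol
n(T) = 561 / 155.70 = 3.603 mol
selectivity = 2.322/(2.322+3.603) × 100 = 39.19 %

39.2 %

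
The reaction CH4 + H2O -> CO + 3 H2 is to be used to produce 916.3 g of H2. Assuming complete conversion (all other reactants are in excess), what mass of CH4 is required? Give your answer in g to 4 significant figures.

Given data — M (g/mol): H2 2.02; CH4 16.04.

n(H2) = 916.3 / 2.02 = 453.6 mol
n(CH4) = (1/3) × 453.6 = 151.2 mol
mass = 151.2 × 16.04 = 2425 g

2425 g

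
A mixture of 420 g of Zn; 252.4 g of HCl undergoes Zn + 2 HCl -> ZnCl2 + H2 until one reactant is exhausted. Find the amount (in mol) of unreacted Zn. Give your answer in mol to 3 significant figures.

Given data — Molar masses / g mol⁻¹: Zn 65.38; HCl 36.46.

2.96 mol

n(Zn) = 420.0 / 65.38 = 6.424 mol
n(HCl) = 252.4 / 36.46 = 6.923 mol
n/ν for Zn = 6.424/1 = 6.424
n/ν for HCl = 6.923/2 = 3.462
Smallest n/ν is HCl → limiting reagent.
Zn consumed = (1/2) × 6.923 = 3.462 mol
Zn remaining = 6.424 − 3.462 = 2.962 mol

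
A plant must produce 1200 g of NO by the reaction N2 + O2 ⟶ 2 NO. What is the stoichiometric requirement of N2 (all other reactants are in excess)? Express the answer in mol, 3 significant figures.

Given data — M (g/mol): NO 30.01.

20.0 mol

n(NO) = 1200 / 30.01 = 39.99 mol
n(N2) = (1/2) × 39.99 = 20.00 mol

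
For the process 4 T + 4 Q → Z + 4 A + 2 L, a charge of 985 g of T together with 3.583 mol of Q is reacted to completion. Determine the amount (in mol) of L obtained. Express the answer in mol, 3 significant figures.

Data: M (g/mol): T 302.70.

n(T) = 985.0 / 302.70 = 3.254 mol
n(Q) = 3.583 mol
n/ν for T = 3.254/4 = 0.8135
n/ν for Q = 3.583/4 = 0.8958
Smallest n/ν is T → limiting reagent.
n(L) = (2/4) × 3.254 = 1.627 mol

1.63 mol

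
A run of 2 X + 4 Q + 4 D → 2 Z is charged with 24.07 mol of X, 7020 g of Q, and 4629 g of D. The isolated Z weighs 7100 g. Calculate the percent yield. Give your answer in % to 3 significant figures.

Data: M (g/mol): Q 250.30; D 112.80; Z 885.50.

57.2 %

n(X) = 24.07 mol
n(Q) = 7020 / 250.30 = 28.05 mol
n(D) = 4629 / 112.80 = 41.04 mol
n/ν for X = 24.07/2 = 12.04
n/ν for Q = 28.05/4 = 7.013
n/ν for D = 41.04/4 = 10.26
Smallest n/ν is Q → limiting reagent.
theoretical n(Z) = (2/4) × 28.05 = 14.03 mol → 12420 g
% yield = 7100 / 12420 × 100 = 57.17 %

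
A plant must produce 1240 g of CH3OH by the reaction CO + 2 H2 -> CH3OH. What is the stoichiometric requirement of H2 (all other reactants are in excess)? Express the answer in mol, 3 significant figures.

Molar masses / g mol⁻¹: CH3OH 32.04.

77.4 mol

n(CH3OH) = 1240 / 32.04 = 38.70 mol
n(H2) = (2/1) × 38.70 = 77.40 mol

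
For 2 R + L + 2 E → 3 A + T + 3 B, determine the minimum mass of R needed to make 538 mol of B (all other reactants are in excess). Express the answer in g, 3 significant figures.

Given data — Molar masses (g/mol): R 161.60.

58000 g

n(B) = 538.0 mol
n(R) = (2/3) × 538.0 = 358.7 mol
mass = 358.7 × 161.60 = 57970 g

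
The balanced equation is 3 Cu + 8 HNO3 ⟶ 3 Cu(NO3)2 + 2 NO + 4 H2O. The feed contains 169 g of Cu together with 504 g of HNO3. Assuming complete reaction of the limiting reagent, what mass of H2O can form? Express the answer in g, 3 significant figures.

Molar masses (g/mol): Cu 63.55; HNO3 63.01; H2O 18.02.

n(Cu) = 169.0 / 63.55 = 2.659 mol
n(HNO3) = 504.0 / 63.01 = 7.999 mol
n/ν for Cu = 2.659/3 = 0.8863
n/ν for HNO3 = 7.999/8 = 0.9999
Smallest n/ν is Cu → limiting reagent.
n(H2O) = (4/3) × 2.659 = 3.545 mol
mass = 3.545 × 18.02 = 63.88 g

63.9 g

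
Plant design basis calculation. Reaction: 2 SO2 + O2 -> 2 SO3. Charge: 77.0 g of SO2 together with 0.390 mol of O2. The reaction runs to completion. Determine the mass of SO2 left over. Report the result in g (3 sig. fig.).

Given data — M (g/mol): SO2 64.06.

n(SO2) = 77.00 / 64.06 = 1.202 mol
n(O2) = 0.3900 mol
n/ν → SO2: 0.6010, O2: 0.3900; O2 is limiting.
SO2 consumed = (2/1) × 0.3900 = 0.7800 mol
SO2 remaining = 1.202 − 0.7800 = 0.4220 mol
mass = 0.4220 × 64.06 = 27.03 g

27.0 g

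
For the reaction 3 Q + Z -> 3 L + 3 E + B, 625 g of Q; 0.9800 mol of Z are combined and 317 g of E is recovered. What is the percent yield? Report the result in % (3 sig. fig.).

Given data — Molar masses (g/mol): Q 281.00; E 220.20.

n(Q) = 625.0 / 281.00 = 2.224 mol
n(Z) = 0.9800 mol
n/ν → Q: 0.7413, Z: 0.9800; Q is limiting.
theoretical n(E) = (3/3) × 2.224 = 2.224 mol → 489.7 g
% yield = 317 / 489.7 × 100 = 64.73 %

64.7 %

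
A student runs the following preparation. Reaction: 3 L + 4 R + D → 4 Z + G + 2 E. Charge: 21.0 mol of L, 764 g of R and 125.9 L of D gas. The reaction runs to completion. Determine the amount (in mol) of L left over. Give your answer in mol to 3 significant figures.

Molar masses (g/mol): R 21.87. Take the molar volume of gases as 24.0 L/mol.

5.26 mol

n(L) = 21.00 mol
n(R) = 764.0 / 21.87 = 34.93 mol
n(D) = 125.9 / 24.0 = 5.246 mol
n/ν for L = 21.00/3 = 7.000
n/ν for R = 34.93/4 = 8.733
n/ν for D = 5.246/1 = 5.246
Smallest n/ν is D → limiting reagent.
L consumed = (3/1) × 5.246 = 15.74 mol
L remaining = 21.00 − 15.74 = 5.260 mol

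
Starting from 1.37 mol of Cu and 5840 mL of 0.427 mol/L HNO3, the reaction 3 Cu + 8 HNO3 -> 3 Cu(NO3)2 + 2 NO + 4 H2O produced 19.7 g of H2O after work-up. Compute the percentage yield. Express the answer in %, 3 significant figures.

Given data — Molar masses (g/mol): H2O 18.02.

87.7 %

n(Cu) = 1.370 mol
n(HNO3) = 0.427 × 5840/1000 = 2.494 mol
n/ν for Cu = 1.370/3 = 0.4567
n/ν for HNO3 = 2.494/8 = 0.3118
Smallest n/ν is HNO3 → limiting reagent.
theoretical n(H2O) = (4/8) × 2.494 = 1.247 mol → 22.47 g
% yield = 19.7 / 22.47 × 100 = 87.67 %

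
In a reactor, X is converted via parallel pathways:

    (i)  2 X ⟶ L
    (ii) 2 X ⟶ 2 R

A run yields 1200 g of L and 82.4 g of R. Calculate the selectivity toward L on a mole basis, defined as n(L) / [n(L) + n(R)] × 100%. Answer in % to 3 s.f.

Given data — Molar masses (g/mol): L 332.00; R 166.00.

n(L) = 1200 / 332.00 = 3.614 mol
n(R) = 82.4 / 166.00 = 0.4964 mol
selectivity = 3.614/(3.614+0.4964) × 100 = 87.92 %

87.9 %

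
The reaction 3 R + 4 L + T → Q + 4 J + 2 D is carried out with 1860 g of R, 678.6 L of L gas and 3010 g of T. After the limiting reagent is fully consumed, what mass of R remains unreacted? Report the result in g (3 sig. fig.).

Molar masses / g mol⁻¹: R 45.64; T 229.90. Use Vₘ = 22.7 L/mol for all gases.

837 g

n(R) = 1860 / 45.64 = 40.75 mol
n(L) = 678.6 / 22.7 = 29.89 mol
n(T) = 3010 / 229.90 = 13.09 mol
n/ν → R: 13.58, L: 7.473, T: 13.09; L is limiting.
R consumed = (3/4) × 29.89 = 22.42 mol
R remaining = 40.75 − 22.42 = 18.33 mol
mass = 18.33 × 45.64 = 836.6 g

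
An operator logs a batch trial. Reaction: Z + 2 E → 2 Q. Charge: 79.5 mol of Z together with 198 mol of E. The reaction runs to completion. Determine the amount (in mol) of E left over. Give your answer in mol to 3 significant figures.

39.0 mol

n(Z) = 79.50 mol
n(E) = 198.0 mol
n/ν for Z = 79.50/1 = 79.50
n/ν for E = 198.0/2 = 99.00
Smallest n/ν is Z → limiting reagent.
E consumed = (2/1) × 79.50 = 159.0 mol
E remaining = 198.0 − 159.0 = 39.00 mol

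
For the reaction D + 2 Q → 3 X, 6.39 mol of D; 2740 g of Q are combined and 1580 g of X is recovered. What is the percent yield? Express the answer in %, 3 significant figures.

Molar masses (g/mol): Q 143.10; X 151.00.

54.6 %

n(D) = 6.390 mol
n(Q) = 2740 / 143.10 = 19.15 mol
n/ν for D = 6.390/1 = 6.390
n/ν for Q = 19.15/2 = 9.575
Smallest n/ν is D → limiting reagent.
theoretical n(X) = (3/1) × 6.390 = 19.17 mol → 2895 g
% yield = 1580 / 2895 × 100 = 54.58 %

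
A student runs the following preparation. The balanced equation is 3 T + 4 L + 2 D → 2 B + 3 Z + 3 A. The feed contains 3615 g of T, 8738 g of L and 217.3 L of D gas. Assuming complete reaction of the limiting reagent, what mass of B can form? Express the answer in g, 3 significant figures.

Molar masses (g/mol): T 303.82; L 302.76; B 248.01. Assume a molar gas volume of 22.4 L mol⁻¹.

n(T) = 3615 / 303.82 = 11.90 mol
n(L) = 8738 / 302.76 = 28.86 mol
n(D) = 217.3 / 22.4 = 9.701 mol
n/ν for T = 11.90/3 = 3.967
n/ν for L = 28.86/4 = 7.215
n/ν for D = 9.701/2 = 4.851
Smallest n/ν is T → limiting reagent.
n(B) = (2/3) × 11.90 = 7.933 mol
mass = 7.933 × 248.01 = 1967 g

1970 g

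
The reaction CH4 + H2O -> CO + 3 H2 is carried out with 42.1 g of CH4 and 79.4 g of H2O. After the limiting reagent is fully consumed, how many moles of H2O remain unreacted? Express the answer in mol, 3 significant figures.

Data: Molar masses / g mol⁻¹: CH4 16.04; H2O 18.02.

n(CH4) = 42.10 / 16.04 = 2.625 mol
n(H2O) = 79.40 / 18.02 = 4.406 mol
n/ν for CH4 = 2.625/1 = 2.625
n/ν for H2O = 4.406/1 = 4.406
Smallest n/ν is CH4 → limiting reagent.
H2O consumed = (1/1) × 2.625 = 2.625 mol
H2O remaining = 4.406 − 2.625 = 1.781 mol

1.78 mol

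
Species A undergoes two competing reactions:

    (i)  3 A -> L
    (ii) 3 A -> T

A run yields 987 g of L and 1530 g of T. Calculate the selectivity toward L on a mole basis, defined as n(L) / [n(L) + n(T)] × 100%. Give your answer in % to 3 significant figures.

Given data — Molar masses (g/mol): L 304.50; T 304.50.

39.2 %

n(L) = 987 / 304.50 = 3.241 mol
n(T) = 1530 / 304.50 = 5.025 mol
selectivity = 3.241/(3.241+5.025) × 100 = 39.21 %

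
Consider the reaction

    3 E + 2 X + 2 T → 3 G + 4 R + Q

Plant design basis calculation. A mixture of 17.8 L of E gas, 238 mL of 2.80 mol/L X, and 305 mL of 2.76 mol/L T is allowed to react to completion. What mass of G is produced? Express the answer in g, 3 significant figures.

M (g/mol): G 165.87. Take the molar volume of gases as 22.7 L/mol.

130 g

n(E) = 17.80 / 22.7 = 0.7841 mol
n(X) = 2.80 × 238.0/1000 = 0.6664 mol
n(T) = 2.76 × 305.0/1000 = 0.8418 mol
n/ν → E: 0.2614, X: 0.3332, T: 0.4209; E is limiting.
n(G) = (3/3) × 0.7841 = 0.7841 mol
mass = 0.7841 × 165.87 = 130.1 g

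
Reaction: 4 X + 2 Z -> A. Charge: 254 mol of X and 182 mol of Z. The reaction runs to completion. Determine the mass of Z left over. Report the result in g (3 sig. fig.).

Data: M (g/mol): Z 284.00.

n(X) = 254.0 mol
n(Z) = 182.0 mol
n/ν for X = 254.0/4 = 63.50
n/ν for Z = 182.0/2 = 91.00
Smallest n/ν is X → limiting reagent.
Z consumed = (2/4) × 254.0 = 127.0 mol
Z remaining = 182.0 − 127.0 = 55.00 mol
mass = 55.00 × 284.00 = 15620 g

15600 g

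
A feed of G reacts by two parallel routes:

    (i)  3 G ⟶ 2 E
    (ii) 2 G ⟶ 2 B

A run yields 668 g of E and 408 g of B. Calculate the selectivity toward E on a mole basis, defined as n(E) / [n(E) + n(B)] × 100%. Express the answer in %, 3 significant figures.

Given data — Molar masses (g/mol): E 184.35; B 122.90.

n(E) = 668 / 184.35 = 3.624 mol
n(B) = 408 / 122.90 = 3.320 mol
selectivity = 3.624/(3.624+3.320) × 100 = 52.19 %

52.2 %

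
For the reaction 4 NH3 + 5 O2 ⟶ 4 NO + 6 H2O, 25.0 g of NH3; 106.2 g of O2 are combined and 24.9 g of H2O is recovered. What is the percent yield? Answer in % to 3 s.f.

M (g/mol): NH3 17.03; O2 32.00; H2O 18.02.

n(NH3) = 25.00 / 17.03 = 1.468 mol
n(O2) = 106.2 / 32.00 = 3.319 mol
n/ν → NH3: 0.3670, O2: 0.6638; NH3 is limiting.
theoretical n(H2O) = (6/4) × 1.468 = 2.202 mol → 39.68 g
% yield = 24.9 / 39.68 × 100 = 62.75 %

62.8 %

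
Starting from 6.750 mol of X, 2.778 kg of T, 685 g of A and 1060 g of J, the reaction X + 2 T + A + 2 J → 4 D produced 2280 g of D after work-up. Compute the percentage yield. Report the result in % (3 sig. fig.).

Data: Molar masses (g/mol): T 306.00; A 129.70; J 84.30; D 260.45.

n(X) = 6.750 mol
n(T) = 2.778×1000 / 306.00 = 9.078 mol
n(A) = 685.0 / 129.70 = 5.281 mol
n(J) = 1060 / 84.30 = 12.57 mol
n/ν for X = 6.750/1 = 6.750
n/ν for T = 9.078/2 = 4.539
n/ν for A = 5.281/1 = 5.281
n/ν for J = 12.57/2 = 6.285
Smallest n/ν is T → limiting reagent.
theoretical n(D) = (4/2) × 9.078 = 18.16 mol → 4730 g
% yield = 2280 / 4730 × 100 = 48.20 %

48.2 %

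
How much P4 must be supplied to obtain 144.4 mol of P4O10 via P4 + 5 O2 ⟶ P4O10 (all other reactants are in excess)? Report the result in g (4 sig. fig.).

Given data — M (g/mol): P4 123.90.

n(P4O10) = 144.4 mol
n(P4) = (1/1) × 144.4 = 144.4 mol
mass = 144.4 × 123.90 = 17890 g

17890 g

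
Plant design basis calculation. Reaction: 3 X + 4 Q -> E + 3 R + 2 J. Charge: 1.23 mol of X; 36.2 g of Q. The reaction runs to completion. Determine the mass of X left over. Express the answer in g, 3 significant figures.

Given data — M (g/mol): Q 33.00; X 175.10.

71.3 g

n(X) = 1.230 mol
n(Q) = 36.20 / 33.00 = 1.097 mol
n/ν → X: 0.4100, Q: 0.2743; Q is limiting.
X consumed = (3/4) × 1.097 = 0.8228 mol
X remaining = 1.230 − 0.8228 = 0.4072 mol
mass = 0.4072 × 175.10 = 71.30 g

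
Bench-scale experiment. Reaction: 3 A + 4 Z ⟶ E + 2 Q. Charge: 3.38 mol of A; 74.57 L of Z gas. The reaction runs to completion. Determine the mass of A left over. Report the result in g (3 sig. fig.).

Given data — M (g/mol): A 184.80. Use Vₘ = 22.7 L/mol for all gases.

n(A) = 3.380 mol
n(Z) = 74.57 / 22.7 = 3.285 mol
n/ν for A = 3.380/3 = 1.127
n/ν for Z = 3.285/4 = 0.8213
Smallest n/ν is Z → limiting reagent.
A consumed = (3/4) × 3.285 = 2.464 mol
A remaining = 3.380 − 2.464 = 0.9160 mol
mass = 0.9160 × 184.80 = 169.3 g

169 g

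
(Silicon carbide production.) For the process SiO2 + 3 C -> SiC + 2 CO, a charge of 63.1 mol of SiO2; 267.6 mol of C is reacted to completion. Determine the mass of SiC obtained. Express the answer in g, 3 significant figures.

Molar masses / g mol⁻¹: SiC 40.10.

n(SiO2) = 63.10 mol
n(C) = 267.6 mol
n/ν → SiO2: 63.10, C: 89.20; SiO2 is limiting.
n(SiC) = (1/1) × 63.10 = 63.10 mol
mass = 63.10 × 40.10 = 2530 g

2530 g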